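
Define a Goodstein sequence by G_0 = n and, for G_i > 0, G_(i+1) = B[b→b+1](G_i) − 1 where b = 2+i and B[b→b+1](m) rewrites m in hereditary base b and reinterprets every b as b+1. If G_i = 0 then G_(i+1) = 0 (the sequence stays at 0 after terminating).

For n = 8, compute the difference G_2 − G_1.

473

[0] 8 ≡ 2^(2 + 1) (base 2). Lift 3: 81. −1: 80.
[1] 80 ≡ 2·3^3 + 2·3^2 + 2·3 + 2 (base 3). Lift 4: 554. −1: 553.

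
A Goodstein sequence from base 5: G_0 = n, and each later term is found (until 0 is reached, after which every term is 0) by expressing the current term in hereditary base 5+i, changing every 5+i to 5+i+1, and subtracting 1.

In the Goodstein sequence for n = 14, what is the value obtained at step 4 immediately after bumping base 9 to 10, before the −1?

20

i=0: 14 = 2·5 + 4 (b=5); 5→6: 2·6 + 4 = 16; 16−1 = 15
i=1: 15 = 2·6 + 3 (b=6); 6→7: 2·7 + 3 = 17; 17−1 = 16
i=2: 16 = 2·7 + 2 (b=7); 7→8: 2·8 + 2 = 18; 18−1 = 17
i=3: 17 = 2·8 + 1 (b=8); 8→9: 2·9 + 1 = 19; 19−1 = 18
i=4: 18 = 2·9 (b=9); 9→10: 2·10 = 20; 20−1 = 19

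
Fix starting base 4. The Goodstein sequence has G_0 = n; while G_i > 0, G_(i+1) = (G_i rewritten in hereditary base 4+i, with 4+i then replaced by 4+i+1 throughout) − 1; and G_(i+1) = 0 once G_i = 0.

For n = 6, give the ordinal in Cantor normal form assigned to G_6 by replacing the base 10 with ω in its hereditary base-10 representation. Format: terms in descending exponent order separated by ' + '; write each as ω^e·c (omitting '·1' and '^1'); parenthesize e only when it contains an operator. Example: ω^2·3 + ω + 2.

G_0 = 6. HB_4(6) = 4 + 2. Bump = 7. G_1 = 6.
G_1 = 6. HB_5(6) = 5 + 1. Bump = 7. G_2 = 6.
G_2 = 6. HB_6(6) = 6. Bump = 7. G_3 = 6.
G_3 = 6. HB_7(6) = 6. Bump = 6. G_4 = 5.
G_4 = 5. HB_8(5) = 5. Bump = 5. G_5 = 4.
G_5 = 4. HB_9(4) = 4. Bump = 4. G_6 = 3.

3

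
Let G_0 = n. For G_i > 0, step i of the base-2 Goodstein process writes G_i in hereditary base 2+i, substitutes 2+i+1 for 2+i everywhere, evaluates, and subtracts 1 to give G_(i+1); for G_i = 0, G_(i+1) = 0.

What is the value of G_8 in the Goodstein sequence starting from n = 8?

8 —HB2→ 2^(2 + 1) —bump→ 3^(3 + 1) = 81 —(−1)→ 80
80 —HB3→ 2·3^3 + 2·3^2 + 2·3 + 2 —bump→ 2·4^4 + 2·4^2 + 2·4 + 2 = 554 —(−1)→ 553
553 —HB4→ 2·4^4 + 2·4^2 + 2·4 + 1 —bump→ 2·5^5 + 2·5^2 + 2·5 + 1 = 6311 —(−1)→ 6310
6310 —HB5→ 2·5^5 + 2·5^2 + 2·5 —bump→ 2·6^6 + 2·6^2 + 2·6 = 93396 —(−1)→ 93395
93395 —HB6→ 2·6^6 + 2·6^2 + 6 + 5 —bump→ 2·7^7 + 2·7^2 + 7 + 5 = 1647196 —(−1)→ 1647195
1647195 —HB7→ 2·7^7 + 2·7^2 + 7 + 4 —bump→ 2·8^8 + 2·8^2 + 8 + 4 = 33554572 —(−1)→ 33554571
33554571 —HB8→ 2·8^8 + 2·8^2 + 8 + 3 —bump→ 2·9^9 + 2·9^2 + 9 + 3 = 774841152 —(−1)→ 774841151
774841151 —HB9→ 2·9^9 + 2·9^2 + 9 + 2 —bump→ 2·10^10 + 2·10^2 + 10 + 2 = 20000000212 —(−1)→ 20000000211
20000000211 —HB10→ 2·10^10 + 2·10^2 + 10 + 1 —bump→ 2·11^11 + 2·11^2 + 11 + 1 = 570623341476 —(−1)→ 570623341475

20000000211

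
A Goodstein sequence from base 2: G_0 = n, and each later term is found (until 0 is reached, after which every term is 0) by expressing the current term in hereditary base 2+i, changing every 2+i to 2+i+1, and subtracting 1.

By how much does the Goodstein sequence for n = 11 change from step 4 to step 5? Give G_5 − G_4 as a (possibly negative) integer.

5484864

11 —HB2→ 2^(2 + 1) + 2 + 1 —bump→ 3^(3 + 1) + 3 + 1 = 85 —(−1)→ 84
84 —HB3→ 3^(3 + 1) + 3 —bump→ 4^(4 + 1) + 4 = 1028 —(−1)→ 1027
1027 —HB4→ 4^(4 + 1) + 3 —bump→ 5^(5 + 1) + 3 = 15628 —(−1)→ 15627
15627 —HB5→ 5^(5 + 1) + 2 —bump→ 6^(6 + 1) + 2 = 279938 —(−1)→ 279937
279937 —HB6→ 6^(6 + 1) + 1 —bump→ 7^(7 + 1) + 1 = 5764802 —(−1)→ 5764801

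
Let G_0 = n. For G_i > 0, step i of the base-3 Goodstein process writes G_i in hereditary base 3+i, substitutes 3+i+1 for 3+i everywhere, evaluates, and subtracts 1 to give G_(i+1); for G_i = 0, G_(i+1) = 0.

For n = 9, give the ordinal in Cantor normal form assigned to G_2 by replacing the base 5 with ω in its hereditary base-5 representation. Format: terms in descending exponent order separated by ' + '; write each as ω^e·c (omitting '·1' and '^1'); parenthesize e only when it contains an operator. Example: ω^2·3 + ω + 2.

base 3: 9 = 3^2; at 4: 4^2 = 16; next = 15
base 4: 15 = 3·4 + 3; at 5: 3·5 + 3 = 18; next = 17
base 5: 17 = 3·5 + 2; at 6: 3·6 + 2 = 20; next = 19

ω·3 + 2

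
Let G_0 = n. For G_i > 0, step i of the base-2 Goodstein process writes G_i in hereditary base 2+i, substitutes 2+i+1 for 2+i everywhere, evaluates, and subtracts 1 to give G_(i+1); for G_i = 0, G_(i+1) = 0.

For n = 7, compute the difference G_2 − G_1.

G_0=7  [base 2] 2^2 + 2 + 1  →[2↦3]→  3^3 + 3 + 1 = 31  −1 ⇒ G_1=30
G_1=30  [base 3] 3^3 + 3  →[3↦4]→  4^4 + 4 = 260  −1 ⇒ G_2=259

229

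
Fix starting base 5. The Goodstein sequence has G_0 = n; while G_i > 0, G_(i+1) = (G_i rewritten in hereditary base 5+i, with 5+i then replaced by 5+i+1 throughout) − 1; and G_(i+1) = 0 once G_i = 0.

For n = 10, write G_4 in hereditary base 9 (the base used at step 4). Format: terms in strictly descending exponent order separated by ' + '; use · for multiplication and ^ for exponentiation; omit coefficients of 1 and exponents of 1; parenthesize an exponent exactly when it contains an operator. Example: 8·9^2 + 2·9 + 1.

10 —HB5→ 2·5 —bump→ 2·6 = 12 —(−1)→ 11
11 —HB6→ 6 + 5 —bump→ 7 + 5 = 12 —(−1)→ 11
11 —HB7→ 7 + 4 —bump→ 8 + 4 = 12 —(−1)→ 11
11 —HB8→ 8 + 3 —bump→ 9 + 3 = 12 —(−1)→ 11

9 + 2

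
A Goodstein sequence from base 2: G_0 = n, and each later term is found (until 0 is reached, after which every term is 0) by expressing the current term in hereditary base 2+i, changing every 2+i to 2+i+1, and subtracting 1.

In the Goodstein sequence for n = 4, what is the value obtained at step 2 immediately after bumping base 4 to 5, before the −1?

(0) 4|_2 = 2^2 ↦ 3^3|_3 = 27 ⇒ 26
(1) 26|_3 = 2·3^2 + 2·3 + 2 ↦ 2·4^2 + 2·4 + 2|_4 = 42 ⇒ 41
(2) 41|_4 = 2·4^2 + 2·4 + 1 ↦ 2·5^2 + 2·5 + 1|_5 = 61 ⇒ 60

61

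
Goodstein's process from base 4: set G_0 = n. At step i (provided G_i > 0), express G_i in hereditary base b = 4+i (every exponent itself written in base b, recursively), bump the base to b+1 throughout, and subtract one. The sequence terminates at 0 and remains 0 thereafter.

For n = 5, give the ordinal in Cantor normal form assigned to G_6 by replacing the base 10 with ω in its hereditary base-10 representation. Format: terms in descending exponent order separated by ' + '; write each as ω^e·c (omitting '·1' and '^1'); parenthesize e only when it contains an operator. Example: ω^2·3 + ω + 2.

1

step 0: 5 = 4 + 1; sub 5 for 4: 5 + 1; = 6; G_1 = 6−1 = 5
step 1: 5 = 5; sub 6 for 5: 6; = 6; G_2 = 6−1 = 5
step 2: 5 = 5; sub 7 for 6: 5; = 5; G_3 = 5−1 = 4
step 3: 4 = 4; sub 8 for 7: 4; = 4; G_4 = 4−1 = 3
step 4: 3 = 3; sub 9 for 8: 3; = 3; G_5 = 3−1 = 2
step 5: 2 = 2; sub 10 for 9: 2; = 2; G_6 = 2−1 = 1
step 6: 1 = 1; sub 11 for 10: 1; = 1; G_7 = 1−1 = 0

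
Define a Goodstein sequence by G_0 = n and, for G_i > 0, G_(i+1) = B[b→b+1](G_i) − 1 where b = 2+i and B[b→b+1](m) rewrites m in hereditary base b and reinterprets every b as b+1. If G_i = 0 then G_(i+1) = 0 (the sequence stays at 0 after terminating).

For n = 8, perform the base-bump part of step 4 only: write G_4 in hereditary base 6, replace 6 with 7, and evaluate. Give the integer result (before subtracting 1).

1647196

G_0=8  [base 2] 2^(2 + 1)  →[2↦3]→  3^(3 + 1) = 81  −1 ⇒ G_1=80
G_1=80  [base 3] 2·3^3 + 2·3^2 + 2·3 + 2  →[3↦4]→  2·4^4 + 2·4^2 + 2·4 + 2 = 554  −1 ⇒ G_2=553
G_2=553  [base 4] 2·4^4 + 2·4^2 + 2·4 + 1  →[4↦5]→  2·5^5 + 2·5^2 + 2·5 + 1 = 6311  −1 ⇒ G_3=6310
G_3=6310  [base 5] 2·5^5 + 2·5^2 + 2·5  →[5↦6]→  2·6^6 + 2·6^2 + 2·6 = 93396  −1 ⇒ G_4=93395
G_4=93395  [base 6] 2·6^6 + 2·6^2 + 6 + 5  →[6↦7]→  2·7^7 + 2·7^2 + 7 + 5 = 1647196  −1 ⇒ G_5=1647195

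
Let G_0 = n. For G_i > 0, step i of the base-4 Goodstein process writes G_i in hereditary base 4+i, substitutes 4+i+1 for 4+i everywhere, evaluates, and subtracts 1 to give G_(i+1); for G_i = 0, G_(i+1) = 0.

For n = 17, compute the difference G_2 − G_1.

10

[0] 17 ≡ 4^2 + 1 (base 4). Lift 5: 26. −1: 25.
[1] 25 ≡ 5^2 (base 5). Lift 6: 36. −1: 35.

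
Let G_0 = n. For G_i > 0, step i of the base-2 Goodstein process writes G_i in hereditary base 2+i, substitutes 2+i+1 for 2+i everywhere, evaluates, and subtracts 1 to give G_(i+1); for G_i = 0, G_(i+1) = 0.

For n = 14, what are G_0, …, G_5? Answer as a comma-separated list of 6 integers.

G_0 = 14. HB_2(14) = 2^(2 + 1) + 2^2 + 2. Bump = 111. G_1 = 110.
G_1 = 110. HB_3(110) = 3^(3 + 1) + 3^3 + 2. Bump = 1282. G_2 = 1281.
G_2 = 1281. HB_4(1281) = 4^(4 + 1) + 4^4 + 1. Bump = 18751. G_3 = 18750.
G_3 = 18750. HB_5(18750) = 5^(5 + 1) + 5^5. Bump = 326592. G_4 = 326591.
G_4 = 326591. HB_6(326591) = 6^(6 + 1) + 5·6^5 + 5·6^4 + 5·6^3 + 5·6^2 + 5·6 + 5. Bump = 5862841. G_5 = 5862840.

14, 110, 1281, 18750, 326591, 5862840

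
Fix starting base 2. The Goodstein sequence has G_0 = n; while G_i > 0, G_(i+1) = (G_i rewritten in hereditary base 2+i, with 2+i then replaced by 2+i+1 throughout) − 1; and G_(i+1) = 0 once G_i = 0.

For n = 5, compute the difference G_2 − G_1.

G_0 = 5. HB_2(5) = 2^2 + 1. Bump = 28. G_1 = 27.
G_1 = 27. HB_3(27) = 3^3. Bump = 256. G_2 = 255.

228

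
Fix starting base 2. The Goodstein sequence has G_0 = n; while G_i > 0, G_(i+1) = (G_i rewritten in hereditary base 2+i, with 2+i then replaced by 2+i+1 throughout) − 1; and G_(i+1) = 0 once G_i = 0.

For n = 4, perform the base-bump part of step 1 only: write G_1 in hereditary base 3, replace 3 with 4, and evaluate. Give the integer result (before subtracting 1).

42

G_0 = 4. HB_2(4) = 2^2. Bump = 27. G_1 = 26.
G_1 = 26. HB_3(26) = 2·3^2 + 2·3 + 2. Bump = 42. G_2 = 41.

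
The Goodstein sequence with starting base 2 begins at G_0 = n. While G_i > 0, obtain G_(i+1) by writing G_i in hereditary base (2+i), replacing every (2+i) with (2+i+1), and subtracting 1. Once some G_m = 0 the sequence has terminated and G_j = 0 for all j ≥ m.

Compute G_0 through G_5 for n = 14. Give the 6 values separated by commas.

G_0 = 14. HB_2(14) = 2^(2 + 1) + 2^2 + 2. Bump = 111. G_1 = 110.
G_1 = 110. HB_3(110) = 3^(3 + 1) + 3^3 + 2. Bump = 1282. G_2 = 1281.
G_2 = 1281. HB_4(1281) = 4^(4 + 1) + 4^4 + 1. Bump = 18751. G_3 = 18750.
G_3 = 18750. HB_5(18750) = 5^(5 + 1) + 5^5. Bump = 326592. G_4 = 326591.
G_4 = 326591. HB_6(326591) = 6^(6 + 1) + 5·6^5 + 5·6^4 + 5·6^3 + 5·6^2 + 5·6 + 5. Bump = 5862841. G_5 = 5862840.

14, 110, 1281, 18750, 326591, 5862840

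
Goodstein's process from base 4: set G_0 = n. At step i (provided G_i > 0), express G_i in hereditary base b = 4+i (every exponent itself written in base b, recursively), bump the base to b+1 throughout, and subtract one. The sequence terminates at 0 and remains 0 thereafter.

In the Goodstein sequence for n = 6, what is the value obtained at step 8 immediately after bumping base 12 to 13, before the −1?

1

[0] 6 ≡ 4 + 2 (base 4). Lift 5: 7. −1: 6.
[1] 6 ≡ 5 + 1 (base 5). Lift 6: 7. −1: 6.
[2] 6 ≡ 6 (base 6). Lift 7: 7. −1: 6.
[3] 6 ≡ 6 (base 7). Lift 8: 6. −1: 5.
[4] 5 ≡ 5 (base 8). Lift 9: 5. −1: 4.
[5] 4 ≡ 4 (base 9). Lift 10: 4. −1: 3.
[6] 3 ≡ 3 (base 10). Lift 11: 3. −1: 2.
[7] 2 ≡ 2 (base 11). Lift 12: 2. −1: 1.
[8] 1 ≡ 1 (base 12). Lift 13: 1. −1: 0.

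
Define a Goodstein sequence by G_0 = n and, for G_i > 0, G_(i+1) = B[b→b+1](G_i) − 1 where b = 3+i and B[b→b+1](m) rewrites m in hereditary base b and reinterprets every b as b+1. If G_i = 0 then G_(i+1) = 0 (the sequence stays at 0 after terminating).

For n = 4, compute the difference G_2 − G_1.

step 0: 4 = 3 + 1; sub 4 for 3: 4 + 1; = 5; G_1 = 5−1 = 4
step 1: 4 = 4; sub 5 for 4: 5; = 5; G_2 = 5−1 = 4

0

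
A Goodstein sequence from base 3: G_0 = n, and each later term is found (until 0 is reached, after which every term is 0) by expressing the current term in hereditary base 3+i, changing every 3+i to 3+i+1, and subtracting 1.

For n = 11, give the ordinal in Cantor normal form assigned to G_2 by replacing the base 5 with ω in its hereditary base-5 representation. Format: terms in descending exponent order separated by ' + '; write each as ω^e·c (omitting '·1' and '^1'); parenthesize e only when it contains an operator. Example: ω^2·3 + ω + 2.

ω^2

G_0=11  [base 3] 3^2 + 2  →[3↦4]→  4^2 + 2 = 18  −1 ⇒ G_1=17
G_1=17  [base 4] 4^2 + 1  →[4↦5]→  5^2 + 1 = 26  −1 ⇒ G_2=25
G_2=25  [base 5] 5^2  →[5↦6]→  6^2 = 36  −1 ⇒ G_3=35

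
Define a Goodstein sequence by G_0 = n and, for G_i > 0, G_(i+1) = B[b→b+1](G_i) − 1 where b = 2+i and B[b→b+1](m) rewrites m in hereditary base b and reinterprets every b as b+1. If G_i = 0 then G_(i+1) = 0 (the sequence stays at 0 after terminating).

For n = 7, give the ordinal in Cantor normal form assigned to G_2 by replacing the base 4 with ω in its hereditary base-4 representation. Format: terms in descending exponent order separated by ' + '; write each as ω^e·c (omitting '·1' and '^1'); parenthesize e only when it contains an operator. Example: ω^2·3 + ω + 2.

i=0: 7 = 2^2 + 2 + 1 (b=2); 2→3: 3^3 + 3 + 1 = 31; 31−1 = 30
i=1: 30 = 3^3 + 3 (b=3); 3→4: 4^4 + 4 = 260; 260−1 = 259
i=2: 259 = 4^4 + 3 (b=4); 4→5: 5^5 + 3 = 3128; 3128−1 = 3127

ω^ω + 3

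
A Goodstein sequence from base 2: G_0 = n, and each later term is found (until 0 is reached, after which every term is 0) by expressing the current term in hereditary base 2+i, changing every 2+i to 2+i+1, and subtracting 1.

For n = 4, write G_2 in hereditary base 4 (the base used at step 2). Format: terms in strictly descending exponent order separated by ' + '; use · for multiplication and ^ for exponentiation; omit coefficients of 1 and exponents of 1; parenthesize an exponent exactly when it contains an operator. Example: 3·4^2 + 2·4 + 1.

2·4^2 + 2·4 + 1

i=0: 4 = 2^2 (b=2); 2→3: 3^3 = 27; 27−1 = 26
i=1: 26 = 2·3^2 + 2·3 + 2 (b=3); 3→4: 2·4^2 + 2·4 + 2 = 42; 42−1 = 41
i=2: 41 = 2·4^2 + 2·4 + 1 (b=4); 4→5: 2·5^2 + 2·5 + 1 = 61; 61−1 = 60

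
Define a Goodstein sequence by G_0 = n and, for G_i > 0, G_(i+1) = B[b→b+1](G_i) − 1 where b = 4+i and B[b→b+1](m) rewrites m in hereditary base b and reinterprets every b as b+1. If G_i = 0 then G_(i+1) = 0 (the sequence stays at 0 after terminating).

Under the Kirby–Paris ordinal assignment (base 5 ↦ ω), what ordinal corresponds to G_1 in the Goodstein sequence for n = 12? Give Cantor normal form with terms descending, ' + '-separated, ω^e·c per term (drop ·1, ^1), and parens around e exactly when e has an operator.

ω·2 + 4

G_0 = 12. HB_4(12) = 3·4. Bump = 15. G_1 = 14.
G_1 = 14. HB_5(14) = 2·5 + 4. Bump = 16. G_2 = 15.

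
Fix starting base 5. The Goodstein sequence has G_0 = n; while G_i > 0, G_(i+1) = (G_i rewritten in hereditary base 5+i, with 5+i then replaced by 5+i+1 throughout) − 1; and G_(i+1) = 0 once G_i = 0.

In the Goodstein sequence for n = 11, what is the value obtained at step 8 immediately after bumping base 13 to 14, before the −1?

G_0=11  [base 5] 2·5 + 1  →[5↦6]→  2·6 + 1 = 13  −1 ⇒ G_1=12
G_1=12  [base 6] 2·6  →[6↦7]→  2·7 = 14  −1 ⇒ G_2=13
G_2=13  [base 7] 7 + 6  →[7↦8]→  8 + 6 = 14  −1 ⇒ G_3=13
G_3=13  [base 8] 8 + 5  →[8↦9]→  9 + 5 = 14  −1 ⇒ G_4=13
G_4=13  [base 9] 9 + 4  →[9↦10]→  10 + 4 = 14  −1 ⇒ G_5=13
G_5=13  [base 10] 10 + 3  →[10↦11]→  11 + 3 = 14  −1 ⇒ G_6=13
G_6=13  [base 11] 11 + 2  →[11↦12]→  12 + 2 = 14  −1 ⇒ G_7=13
G_7=13  [base 12] 12 + 1  →[12↦13]→  13 + 1 = 14  −1 ⇒ G_8=13
G_8=13  [base 13] 13  →[13↦14]→  14 = 14  −1 ⇒ G_9=13

14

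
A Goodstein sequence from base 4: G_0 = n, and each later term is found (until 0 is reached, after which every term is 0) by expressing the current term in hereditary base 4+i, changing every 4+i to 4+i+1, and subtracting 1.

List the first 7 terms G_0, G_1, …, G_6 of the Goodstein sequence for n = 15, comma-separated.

15, 17, 19, 21, 23, 24, 25

[0] 15 ≡ 3·4 + 3 (base 4). Lift 5: 18. −1: 17.
[1] 17 ≡ 3·5 + 2 (base 5). Lift 6: 20. −1: 19.
[2] 19 ≡ 3·6 + 1 (base 6). Lift 7: 22. −1: 21.
[3] 21 ≡ 3·7 (base 7). Lift 8: 24. −1: 23.
[4] 23 ≡ 2·8 + 7 (base 8). Lift 9: 25. −1: 24.
[5] 24 ≡ 2·9 + 6 (base 9). Lift 10: 26. −1: 25.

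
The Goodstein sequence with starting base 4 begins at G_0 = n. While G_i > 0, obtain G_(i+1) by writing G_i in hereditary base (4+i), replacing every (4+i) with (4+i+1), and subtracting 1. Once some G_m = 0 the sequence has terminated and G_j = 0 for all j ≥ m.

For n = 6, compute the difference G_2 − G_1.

0

i=0: 6 = 4 + 2 (b=4); 4→5: 5 + 2 = 7; 7−1 = 6
i=1: 6 = 5 + 1 (b=5); 5→6: 6 + 1 = 7; 7−1 = 6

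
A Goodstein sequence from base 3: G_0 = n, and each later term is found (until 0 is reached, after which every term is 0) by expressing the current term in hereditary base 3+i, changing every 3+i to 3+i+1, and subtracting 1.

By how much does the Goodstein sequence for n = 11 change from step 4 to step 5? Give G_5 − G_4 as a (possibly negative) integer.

4

(0) 11|_3 = 3^2 + 2 ↦ 4^2 + 2|_4 = 18 ⇒ 17
(1) 17|_4 = 4^2 + 1 ↦ 5^2 + 1|_5 = 26 ⇒ 25
(2) 25|_5 = 5^2 ↦ 6^2|_6 = 36 ⇒ 35
(3) 35|_6 = 5·6 + 5 ↦ 5·7 + 5|_7 = 40 ⇒ 39
(4) 39|_7 = 5·7 + 4 ↦ 5·8 + 4|_8 = 44 ⇒ 43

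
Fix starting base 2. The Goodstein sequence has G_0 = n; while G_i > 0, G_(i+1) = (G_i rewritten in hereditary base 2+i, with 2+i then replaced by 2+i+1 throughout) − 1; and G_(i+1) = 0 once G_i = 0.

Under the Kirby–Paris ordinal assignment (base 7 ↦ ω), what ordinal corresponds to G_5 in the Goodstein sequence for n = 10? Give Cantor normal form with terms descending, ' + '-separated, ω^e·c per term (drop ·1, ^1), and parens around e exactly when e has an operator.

ω^ω·5 + ω^5·5 + ω^4·5 + ω^3·5 + ω^2·5 + ω·5 + 4

10 —HB2→ 2^(2 + 1) + 2 —bump→ 3^(3 + 1) + 3 = 84 —(−1)→ 83
83 —HB3→ 3^(3 + 1) + 2 —bump→ 4^(4 + 1) + 2 = 1026 —(−1)→ 1025
1025 —HB4→ 4^(4 + 1) + 1 —bump→ 5^(5 + 1) + 1 = 15626 —(−1)→ 15625
15625 —HB5→ 5^(5 + 1) —bump→ 6^(6 + 1) = 279936 —(−1)→ 279935
279935 —HB6→ 5·6^6 + 5·6^5 + 5·6^4 + 5·6^3 + 5·6^2 + 5·6 + 5 —bump→ 5·7^7 + 5·7^5 + 5·7^4 + 5·7^3 + 5·7^2 + 5·7 + 5 = 4215755 —(−1)→ 4215754
4215754 —HB7→ 5·7^7 + 5·7^5 + 5·7^4 + 5·7^3 + 5·7^2 + 5·7 + 4 —bump→ 5·8^8 + 5·8^5 + 5·8^4 + 5·8^3 + 5·8^2 + 5·8 + 4 = 84073324 —(−1)→ 84073323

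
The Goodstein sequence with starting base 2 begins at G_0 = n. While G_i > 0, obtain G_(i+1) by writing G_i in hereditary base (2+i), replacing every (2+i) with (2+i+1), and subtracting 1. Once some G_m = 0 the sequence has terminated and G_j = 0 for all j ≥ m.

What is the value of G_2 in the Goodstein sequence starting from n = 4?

41

4 —HB2→ 2^2 —bump→ 3^3 = 27 —(−1)→ 26
26 —HB3→ 2·3^2 + 2·3 + 2 —bump→ 2·4^2 + 2·4 + 2 = 42 —(−1)→ 41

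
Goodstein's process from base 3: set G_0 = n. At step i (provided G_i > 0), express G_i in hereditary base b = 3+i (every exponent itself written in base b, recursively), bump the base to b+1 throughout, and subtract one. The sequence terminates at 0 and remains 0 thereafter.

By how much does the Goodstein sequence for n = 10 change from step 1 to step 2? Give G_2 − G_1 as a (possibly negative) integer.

step 0: 10 = 3^2 + 1; sub 4 for 3: 4^2 + 1; = 17; G_1 = 17−1 = 16
step 1: 16 = 4^2; sub 5 for 4: 5^2; = 25; G_2 = 25−1 = 24

8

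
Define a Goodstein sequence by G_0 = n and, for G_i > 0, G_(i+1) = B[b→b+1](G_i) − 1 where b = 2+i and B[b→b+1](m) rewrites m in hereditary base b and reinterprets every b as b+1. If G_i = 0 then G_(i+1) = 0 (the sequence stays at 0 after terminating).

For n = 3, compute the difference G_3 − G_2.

-1

base 2: 3 = 2 + 1; at 3: 3 + 1 = 4; next = 3
base 3: 3 = 3; at 4: 4 = 4; next = 3
base 4: 3 = 3; at 5: 3 = 3; next = 2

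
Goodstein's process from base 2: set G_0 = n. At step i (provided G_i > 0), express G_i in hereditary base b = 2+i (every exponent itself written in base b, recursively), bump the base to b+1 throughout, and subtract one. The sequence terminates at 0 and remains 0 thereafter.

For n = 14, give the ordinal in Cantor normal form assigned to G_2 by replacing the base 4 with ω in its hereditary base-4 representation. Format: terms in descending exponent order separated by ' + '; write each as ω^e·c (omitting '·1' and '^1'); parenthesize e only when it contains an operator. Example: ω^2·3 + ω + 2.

(0) 14|_2 = 2^(2 + 1) + 2^2 + 2 ↦ 3^(3 + 1) + 3^3 + 3|_3 = 111 ⇒ 110
(1) 110|_3 = 3^(3 + 1) + 3^3 + 2 ↦ 4^(4 + 1) + 4^4 + 2|_4 = 1282 ⇒ 1281
(2) 1281|_4 = 4^(4 + 1) + 4^4 + 1 ↦ 5^(5 + 1) + 5^5 + 1|_5 = 18751 ⇒ 18750

ω^(ω + 1) + ω^ω + 1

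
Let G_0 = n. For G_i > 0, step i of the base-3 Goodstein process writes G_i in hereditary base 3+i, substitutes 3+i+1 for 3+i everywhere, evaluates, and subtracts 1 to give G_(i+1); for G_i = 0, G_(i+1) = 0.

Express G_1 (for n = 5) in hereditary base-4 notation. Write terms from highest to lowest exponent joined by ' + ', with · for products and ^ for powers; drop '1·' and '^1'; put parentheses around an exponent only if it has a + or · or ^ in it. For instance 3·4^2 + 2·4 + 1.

4 + 1

i=0: 5 = 3 + 2 (b=3); 3→4: 4 + 2 = 6; 6−1 = 5
i=1: 5 = 4 + 1 (b=4); 4→5: 5 + 1 = 6; 6−1 = 5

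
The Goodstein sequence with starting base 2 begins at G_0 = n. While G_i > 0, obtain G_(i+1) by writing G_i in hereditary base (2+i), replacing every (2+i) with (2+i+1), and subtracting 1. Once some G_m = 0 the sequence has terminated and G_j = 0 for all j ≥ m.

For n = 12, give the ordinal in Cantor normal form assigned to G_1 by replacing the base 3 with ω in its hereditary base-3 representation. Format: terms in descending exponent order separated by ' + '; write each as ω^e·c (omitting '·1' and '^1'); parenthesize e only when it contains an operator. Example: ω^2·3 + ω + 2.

ω^(ω + 1) + ω^2·2 + ω·2 + 2

G_0 = 12. HB_2(12) = 2^(2 + 1) + 2^2. Bump = 108. G_1 = 107.
G_1 = 107. HB_3(107) = 3^(3 + 1) + 2·3^2 + 2·3 + 2. Bump = 1066. G_2 = 1065.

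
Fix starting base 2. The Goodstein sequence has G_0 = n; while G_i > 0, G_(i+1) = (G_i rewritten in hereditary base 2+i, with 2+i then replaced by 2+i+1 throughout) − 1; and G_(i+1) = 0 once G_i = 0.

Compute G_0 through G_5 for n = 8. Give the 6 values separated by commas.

[0] 8 ≡ 2^(2 + 1) (base 2). Lift 3: 81. −1: 80.
[1] 80 ≡ 2·3^3 + 2·3^2 + 2·3 + 2 (base 3). Lift 4: 554. −1: 553.
[2] 553 ≡ 2·4^4 + 2·4^2 + 2·4 + 1 (base 4). Lift 5: 6311. −1: 6310.
[3] 6310 ≡ 2·5^5 + 2·5^2 + 2·5 (base 5). Lift 6: 93396. −1: 93395.
[4] 93395 ≡ 2·6^6 + 2·6^2 + 6 + 5 (base 6). Lift 7: 1647196. −1: 1647195.

8, 80, 553, 6310, 93395, 1647195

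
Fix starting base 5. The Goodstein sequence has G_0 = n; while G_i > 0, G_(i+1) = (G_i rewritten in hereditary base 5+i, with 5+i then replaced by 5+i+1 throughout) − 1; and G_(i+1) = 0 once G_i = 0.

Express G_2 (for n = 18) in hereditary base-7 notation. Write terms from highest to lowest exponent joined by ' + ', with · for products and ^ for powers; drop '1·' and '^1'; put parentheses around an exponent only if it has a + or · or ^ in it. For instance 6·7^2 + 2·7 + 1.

i=0: 18 = 3·5 + 3 (b=5); 5→6: 3·6 + 3 = 21; 21−1 = 20
i=1: 20 = 3·6 + 2 (b=6); 6→7: 3·7 + 2 = 23; 23−1 = 22
i=2: 22 = 3·7 + 1 (b=7); 7→8: 3·8 + 1 = 25; 25−1 = 24

3·7 + 1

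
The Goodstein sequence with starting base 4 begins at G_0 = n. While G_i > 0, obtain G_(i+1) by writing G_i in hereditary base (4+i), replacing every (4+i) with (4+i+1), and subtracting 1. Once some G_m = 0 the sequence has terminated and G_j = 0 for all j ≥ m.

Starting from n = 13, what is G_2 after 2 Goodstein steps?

base 4: 13 = 3·4 + 1; at 5: 3·5 + 1 = 16; next = 15
base 5: 15 = 3·5; at 6: 3·6 = 18; next = 17
base 6: 17 = 2·6 + 5; at 7: 2·7 + 5 = 19; next = 18

17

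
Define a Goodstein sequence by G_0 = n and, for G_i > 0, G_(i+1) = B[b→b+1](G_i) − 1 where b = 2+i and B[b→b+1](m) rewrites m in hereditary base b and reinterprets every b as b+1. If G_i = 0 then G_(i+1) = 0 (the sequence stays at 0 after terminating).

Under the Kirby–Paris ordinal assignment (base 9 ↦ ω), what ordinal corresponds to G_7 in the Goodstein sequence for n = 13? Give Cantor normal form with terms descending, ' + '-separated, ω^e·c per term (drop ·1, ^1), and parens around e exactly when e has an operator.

ω^(ω + 1) + ω^3·3 + ω^2·3 + ω·2 + 6

G_0=13  [base 2] 2^(2 + 1) + 2^2 + 1  →[2↦3]→  3^(3 + 1) + 3^3 + 1 = 109  −1 ⇒ G_1=108
G_1=108  [base 3] 3^(3 + 1) + 3^3  →[3↦4]→  4^(4 + 1) + 4^4 = 1280  −1 ⇒ G_2=1279
G_2=1279  [base 4] 4^(4 + 1) + 3·4^3 + 3·4^2 + 3·4 + 3  →[4↦5]→  5^(5 + 1) + 3·5^3 + 3·5^2 + 3·5 + 3 = 16093  −1 ⇒ G_3=16092
G_3=16092  [base 5] 5^(5 + 1) + 3·5^3 + 3·5^2 + 3·5 + 2  →[5↦6]→  6^(6 + 1) + 3·6^3 + 3·6^2 + 3·6 + 2 = 280712  −1 ⇒ G_4=280711
G_4=280711  [base 6] 6^(6 + 1) + 3·6^3 + 3·6^2 + 3·6 + 1  →[6↦7]→  7^(7 + 1) + 3·7^3 + 3·7^2 + 3·7 + 1 = 5765999  −1 ⇒ G_5=5765998
G_5=5765998  [base 7] 7^(7 + 1) + 3·7^3 + 3·7^2 + 3·7  →[7↦8]→  8^(8 + 1) + 3·8^3 + 3·8^2 + 3·8 = 134219480  −1 ⇒ G_6=134219479
G_6=134219479  [base 8] 8^(8 + 1) + 3·8^3 + 3·8^2 + 2·8 + 7  →[8↦9]→  9^(9 + 1) + 3·9^3 + 3·9^2 + 2·9 + 7 = 3486786856  −1 ⇒ G_7=3486786855
G_7=3486786855  [base 9] 9^(9 + 1) + 3·9^3 + 3·9^2 + 2·9 + 6  →[9↦10]→  10^(10 + 1) + 3·10^3 + 3·10^2 + 2·10 + 6 = 100000003326  −1 ⇒ G_8=100000003325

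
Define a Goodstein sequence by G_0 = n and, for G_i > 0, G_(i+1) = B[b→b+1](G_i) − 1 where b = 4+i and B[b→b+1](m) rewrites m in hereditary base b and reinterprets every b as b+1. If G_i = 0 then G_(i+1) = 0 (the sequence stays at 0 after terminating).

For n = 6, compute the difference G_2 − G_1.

0

G_0=6  [base 4] 4 + 2  →[4↦5]→  5 + 2 = 7  −1 ⇒ G_1=6
G_1=6  [base 5] 5 + 1  →[5↦6]→  6 + 1 = 7  −1 ⇒ G_2=6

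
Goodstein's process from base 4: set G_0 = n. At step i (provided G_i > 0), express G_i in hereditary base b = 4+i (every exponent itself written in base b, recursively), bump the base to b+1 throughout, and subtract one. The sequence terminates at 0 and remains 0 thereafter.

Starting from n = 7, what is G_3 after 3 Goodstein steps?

[0] 7 ≡ 4 + 3 (base 4). Lift 5: 8. −1: 7.
[1] 7 ≡ 5 + 2 (base 5). Lift 6: 8. −1: 7.
[2] 7 ≡ 6 + 1 (base 6). Lift 7: 8. −1: 7.
[3] 7 ≡ 7 (base 7). Lift 8: 8. −1: 7.

7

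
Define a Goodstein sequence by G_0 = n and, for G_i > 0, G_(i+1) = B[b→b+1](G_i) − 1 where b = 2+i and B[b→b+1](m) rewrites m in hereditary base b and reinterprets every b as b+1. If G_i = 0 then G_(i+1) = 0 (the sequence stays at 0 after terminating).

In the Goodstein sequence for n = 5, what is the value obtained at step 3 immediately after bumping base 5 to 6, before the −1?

[0] 5 ≡ 2^2 + 1 (base 2). Lift 3: 28. −1: 27.
[1] 27 ≡ 3^3 (base 3). Lift 4: 256. −1: 255.
[2] 255 ≡ 3·4^3 + 3·4^2 + 3·4 + 3 (base 4). Lift 5: 468. −1: 467.
[3] 467 ≡ 3·5^3 + 3·5^2 + 3·5 + 2 (base 5). Lift 6: 776. −1: 775.

776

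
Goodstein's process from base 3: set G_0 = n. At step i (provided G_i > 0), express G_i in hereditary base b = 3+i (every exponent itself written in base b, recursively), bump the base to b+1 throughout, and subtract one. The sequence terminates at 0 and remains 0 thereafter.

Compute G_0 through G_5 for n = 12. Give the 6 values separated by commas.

step 0: 12 = 3^2 + 3; sub 4 for 3: 4^2 + 4; = 20; G_1 = 20−1 = 19
step 1: 19 = 4^2 + 3; sub 5 for 4: 5^2 + 3; = 28; G_2 = 28−1 = 27
step 2: 27 = 5^2 + 2; sub 6 for 5: 6^2 + 2; = 38; G_3 = 38−1 = 37
step 3: 37 = 6^2 + 1; sub 7 for 6: 7^2 + 1; = 50; G_4 = 50−1 = 49
step 4: 49 = 7^2; sub 8 for 7: 8^2; = 64; G_5 = 64−1 = 63

12, 19, 27, 37, 49, 63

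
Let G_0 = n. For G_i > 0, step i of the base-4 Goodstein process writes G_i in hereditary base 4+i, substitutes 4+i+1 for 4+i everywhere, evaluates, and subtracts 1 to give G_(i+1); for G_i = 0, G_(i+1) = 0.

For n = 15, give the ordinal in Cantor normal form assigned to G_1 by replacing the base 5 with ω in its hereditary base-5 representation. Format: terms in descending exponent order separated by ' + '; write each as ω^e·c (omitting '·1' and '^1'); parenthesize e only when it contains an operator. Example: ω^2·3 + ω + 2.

ω·3 + 2

step 0: 15 = 3·4 + 3; sub 5 for 4: 3·5 + 3; = 18; G_1 = 18−1 = 17
step 1: 17 = 3·5 + 2; sub 6 for 5: 3·6 + 2; = 20; G_2 = 20−1 = 19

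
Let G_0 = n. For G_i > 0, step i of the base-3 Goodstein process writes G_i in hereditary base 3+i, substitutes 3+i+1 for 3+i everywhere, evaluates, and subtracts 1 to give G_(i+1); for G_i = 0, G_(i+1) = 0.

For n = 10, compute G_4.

[0] 10 ≡ 3^2 + 1 (base 3). Lift 4: 17. −1: 16.
[1] 16 ≡ 4^2 (base 4). Lift 5: 25. −1: 24.
[2] 24 ≡ 4·5 + 4 (base 5). Lift 6: 28. −1: 27.
[3] 27 ≡ 4·6 + 3 (base 6). Lift 7: 31. −1: 30.
[4] 30 ≡ 4·7 + 2 (base 7). Lift 8: 34. −1: 33.

30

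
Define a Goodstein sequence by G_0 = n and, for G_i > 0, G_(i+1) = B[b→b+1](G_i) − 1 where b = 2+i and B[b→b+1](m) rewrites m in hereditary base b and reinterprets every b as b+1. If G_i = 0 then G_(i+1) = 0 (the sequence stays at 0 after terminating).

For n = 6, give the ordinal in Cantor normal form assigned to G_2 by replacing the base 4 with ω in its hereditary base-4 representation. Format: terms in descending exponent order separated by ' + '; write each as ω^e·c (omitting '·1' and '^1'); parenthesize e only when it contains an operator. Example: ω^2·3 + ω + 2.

step 0: 6 = 2^2 + 2; sub 3 for 2: 3^3 + 3; = 30; G_1 = 30−1 = 29
step 1: 29 = 3^3 + 2; sub 4 for 3: 4^4 + 2; = 258; G_2 = 258−1 = 257
step 2: 257 = 4^4 + 1; sub 5 for 4: 5^5 + 1; = 3126; G_3 = 3126−1 = 3125

ω^ω + 1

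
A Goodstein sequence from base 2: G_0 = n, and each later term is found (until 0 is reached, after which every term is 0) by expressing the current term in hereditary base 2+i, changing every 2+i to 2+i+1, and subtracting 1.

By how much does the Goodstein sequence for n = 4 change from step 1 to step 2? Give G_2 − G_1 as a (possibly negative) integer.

(0) 4|_2 = 2^2 ↦ 3^3|_3 = 27 ⇒ 26
(1) 26|_3 = 2·3^2 + 2·3 + 2 ↦ 2·4^2 + 2·4 + 2|_4 = 42 ⇒ 41

15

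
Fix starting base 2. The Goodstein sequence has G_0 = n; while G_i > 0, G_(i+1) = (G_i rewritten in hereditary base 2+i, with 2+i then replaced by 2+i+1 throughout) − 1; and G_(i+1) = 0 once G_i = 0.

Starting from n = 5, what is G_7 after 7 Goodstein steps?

base 2: 5 = 2^2 + 1; at 3: 3^3 + 1 = 28; next = 27
base 3: 27 = 3^3; at 4: 4^4 = 256; next = 255
base 4: 255 = 3·4^3 + 3·4^2 + 3·4 + 3; at 5: 3·5^3 + 3·5^2 + 3·5 + 3 = 468; next = 467
base 5: 467 = 3·5^3 + 3·5^2 + 3·5 + 2; at 6: 3·6^3 + 3·6^2 + 3·6 + 2 = 776; next = 775
base 6: 775 = 3·6^3 + 3·6^2 + 3·6 + 1; at 7: 3·7^3 + 3·7^2 + 3·7 + 1 = 1198; next = 1197
base 7: 1197 = 3·7^3 + 3·7^2 + 3·7; at 8: 3·8^3 + 3·8^2 + 3·8 = 1752; next = 1751
base 8: 1751 = 3·8^3 + 3·8^2 + 2·8 + 7; at 9: 3·9^3 + 3·9^2 + 2·9 + 7 = 2455; next = 2454
base 9: 2454 = 3·9^3 + 3·9^2 + 2·9 + 6; at 10: 3·10^3 + 3·10^2 + 2·10 + 6 = 3326; next = 3325

2454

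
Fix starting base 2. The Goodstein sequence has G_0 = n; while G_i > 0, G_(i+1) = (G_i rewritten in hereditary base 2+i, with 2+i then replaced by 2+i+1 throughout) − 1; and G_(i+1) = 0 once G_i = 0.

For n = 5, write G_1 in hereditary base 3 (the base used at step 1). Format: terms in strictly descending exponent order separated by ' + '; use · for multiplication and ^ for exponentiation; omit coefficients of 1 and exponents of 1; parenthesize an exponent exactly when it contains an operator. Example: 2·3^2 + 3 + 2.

5 —HB2→ 2^2 + 1 —bump→ 3^3 + 1 = 28 —(−1)→ 27
27 —HB3→ 3^3 —bump→ 4^4 = 256 —(−1)→ 255

3^3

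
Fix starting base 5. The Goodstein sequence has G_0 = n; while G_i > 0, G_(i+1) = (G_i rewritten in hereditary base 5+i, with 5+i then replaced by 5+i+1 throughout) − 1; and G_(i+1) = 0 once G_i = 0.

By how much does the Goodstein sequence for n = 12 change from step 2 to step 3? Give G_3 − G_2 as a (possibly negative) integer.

1

12 —HB5→ 2·5 + 2 —bump→ 2·6 + 2 = 14 —(−1)→ 13
13 —HB6→ 2·6 + 1 —bump→ 2·7 + 1 = 15 —(−1)→ 14
14 —HB7→ 2·7 —bump→ 2·8 = 16 —(−1)→ 15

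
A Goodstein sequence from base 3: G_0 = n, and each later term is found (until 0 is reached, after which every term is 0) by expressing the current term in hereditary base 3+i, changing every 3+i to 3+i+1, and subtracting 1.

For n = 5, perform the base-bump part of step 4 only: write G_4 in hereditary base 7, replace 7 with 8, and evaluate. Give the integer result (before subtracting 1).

4

5 —HB3→ 3 + 2 —bump→ 4 + 2 = 6 —(−1)→ 5
5 —HB4→ 4 + 1 —bump→ 5 + 1 = 6 —(−1)→ 5
5 —HB5→ 5 —bump→ 6 = 6 —(−1)→ 5
5 —HB6→ 5 —bump→ 5 = 5 —(−1)→ 4
4 —HB7→ 4 —bump→ 4 = 4 —(−1)→ 3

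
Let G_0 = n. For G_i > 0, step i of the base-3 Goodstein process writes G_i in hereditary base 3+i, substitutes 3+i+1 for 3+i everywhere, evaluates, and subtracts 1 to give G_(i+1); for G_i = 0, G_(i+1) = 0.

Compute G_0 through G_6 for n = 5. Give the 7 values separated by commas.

i=0: 5 = 3 + 2 (b=3); 3→4: 4 + 2 = 6; 6−1 = 5
i=1: 5 = 4 + 1 (b=4); 4→5: 5 + 1 = 6; 6−1 = 5
i=2: 5 = 5 (b=5); 5→6: 6 = 6; 6−1 = 5
i=3: 5 = 5 (b=6); 6→7: 5 = 5; 5−1 = 4
i=4: 4 = 4 (b=7); 7→8: 4 = 4; 4−1 = 3
i=5: 3 = 3 (b=8); 8→9: 3 = 3; 3−1 = 2

5, 5, 5, 5, 4, 3, 2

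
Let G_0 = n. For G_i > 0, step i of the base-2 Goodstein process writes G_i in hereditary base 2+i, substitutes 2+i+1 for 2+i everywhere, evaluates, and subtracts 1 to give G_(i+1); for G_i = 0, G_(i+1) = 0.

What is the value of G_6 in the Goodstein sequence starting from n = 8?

step 0: 8 = 2^(2 + 1); sub 3 for 2: 3^(3 + 1); = 81; G_1 = 81−1 = 80
step 1: 80 = 2·3^3 + 2·3^2 + 2·3 + 2; sub 4 for 3: 2·4^4 + 2·4^2 + 2·4 + 2; = 554; G_2 = 554−1 = 553
step 2: 553 = 2·4^4 + 2·4^2 + 2·4 + 1; sub 5 for 4: 2·5^5 + 2·5^2 + 2·5 + 1; = 6311; G_3 = 6311−1 = 6310
step 3: 6310 = 2·5^5 + 2·5^2 + 2·5; sub 6 for 5: 2·6^6 + 2·6^2 + 2·6; = 93396; G_4 = 93396−1 = 93395
step 4: 93395 = 2·6^6 + 2·6^2 + 6 + 5; sub 7 for 6: 2·7^7 + 2·7^2 + 7 + 5; = 1647196; G_5 = 1647196−1 = 1647195
step 5: 1647195 = 2·7^7 + 2·7^2 + 7 + 4; sub 8 for 7: 2·8^8 + 2·8^2 + 8 + 4; = 33554572; G_6 = 33554572−1 = 33554571
step 6: 33554571 = 2·8^8 + 2·8^2 + 8 + 3; sub 9 for 8: 2·9^9 + 2·9^2 + 9 + 3; = 774841152; G_7 = 774841152−1 = 774841151

33554571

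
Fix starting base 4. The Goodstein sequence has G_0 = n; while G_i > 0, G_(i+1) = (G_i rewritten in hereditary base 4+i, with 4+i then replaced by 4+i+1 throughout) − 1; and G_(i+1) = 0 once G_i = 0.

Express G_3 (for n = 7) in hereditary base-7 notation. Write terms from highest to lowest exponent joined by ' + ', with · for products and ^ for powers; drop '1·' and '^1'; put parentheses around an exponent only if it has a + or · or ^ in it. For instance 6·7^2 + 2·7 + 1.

7

7 —HB4→ 4 + 3 —bump→ 5 + 3 = 8 —(−1)→ 7
7 —HB5→ 5 + 2 —bump→ 6 + 2 = 8 —(−1)→ 7
7 —HB6→ 6 + 1 —bump→ 7 + 1 = 8 —(−1)→ 7
7 —HB7→ 7 —bump→ 8 = 8 —(−1)→ 7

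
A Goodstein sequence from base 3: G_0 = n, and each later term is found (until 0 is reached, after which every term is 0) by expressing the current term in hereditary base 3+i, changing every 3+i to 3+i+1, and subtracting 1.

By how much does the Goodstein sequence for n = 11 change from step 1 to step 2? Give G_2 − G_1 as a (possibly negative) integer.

step 0: 11 = 3^2 + 2; sub 4 for 3: 4^2 + 2; = 18; G_1 = 18−1 = 17
step 1: 17 = 4^2 + 1; sub 5 for 4: 5^2 + 1; = 26; G_2 = 26−1 = 25

8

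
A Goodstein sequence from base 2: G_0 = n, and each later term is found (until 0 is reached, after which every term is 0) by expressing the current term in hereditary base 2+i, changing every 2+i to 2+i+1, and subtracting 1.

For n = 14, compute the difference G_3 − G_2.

G_0 = 14. HB_2(14) = 2^(2 + 1) + 2^2 + 2. Bump = 111. G_1 = 110.
G_1 = 110. HB_3(110) = 3^(3 + 1) + 3^3 + 2. Bump = 1282. G_2 = 1281.
G_2 = 1281. HB_4(1281) = 4^(4 + 1) + 4^4 + 1. Bump = 18751. G_3 = 18750.

17469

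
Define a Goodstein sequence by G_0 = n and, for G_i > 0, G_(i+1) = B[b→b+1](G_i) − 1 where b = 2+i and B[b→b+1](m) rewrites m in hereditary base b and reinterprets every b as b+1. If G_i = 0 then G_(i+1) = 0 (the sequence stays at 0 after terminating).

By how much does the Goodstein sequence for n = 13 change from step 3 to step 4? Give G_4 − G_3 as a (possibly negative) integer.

G_0=13  [base 2] 2^(2 + 1) + 2^2 + 1  →[2↦3]→  3^(3 + 1) + 3^3 + 1 = 109  −1 ⇒ G_1=108
G_1=108  [base 3] 3^(3 + 1) + 3^3  →[3↦4]→  4^(4 + 1) + 4^4 = 1280  −1 ⇒ G_2=1279
G_2=1279  [base 4] 4^(4 + 1) + 3·4^3 + 3·4^2 + 3·4 + 3  →[4↦5]→  5^(5 + 1) + 3·5^3 + 3·5^2 + 3·5 + 3 = 16093  −1 ⇒ G_3=16092
G_3=16092  [base 5] 5^(5 + 1) + 3·5^3 + 3·5^2 + 3·5 + 2  →[5↦6]→  6^(6 + 1) + 3·6^3 + 3·6^2 + 3·6 + 2 = 280712  −1 ⇒ G_4=280711

264619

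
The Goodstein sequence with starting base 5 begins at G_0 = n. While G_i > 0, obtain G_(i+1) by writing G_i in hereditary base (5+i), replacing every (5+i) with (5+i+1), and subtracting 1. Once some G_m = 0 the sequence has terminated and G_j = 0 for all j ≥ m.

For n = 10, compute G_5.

11

step 0: 10 = 2·5; sub 6 for 5: 2·6; = 12; G_1 = 12−1 = 11
step 1: 11 = 6 + 5; sub 7 for 6: 7 + 5; = 12; G_2 = 12−1 = 11
step 2: 11 = 7 + 4; sub 8 for 7: 8 + 4; = 12; G_3 = 12−1 = 11
step 3: 11 = 8 + 3; sub 9 for 8: 9 + 3; = 12; G_4 = 12−1 = 11
step 4: 11 = 9 + 2; sub 10 for 9: 10 + 2; = 12; G_5 = 12−1 = 11
step 5: 11 = 10 + 1; sub 11 for 10: 11 + 1; = 12; G_6 = 12−1 = 11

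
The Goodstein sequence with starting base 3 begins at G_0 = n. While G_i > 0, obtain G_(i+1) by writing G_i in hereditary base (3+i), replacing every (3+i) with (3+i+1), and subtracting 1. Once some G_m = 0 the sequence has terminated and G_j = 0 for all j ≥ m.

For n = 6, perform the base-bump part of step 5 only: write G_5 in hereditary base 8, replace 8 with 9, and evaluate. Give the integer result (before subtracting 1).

[0] 6 ≡ 2·3 (base 3). Lift 4: 8. −1: 7.
[1] 7 ≡ 4 + 3 (base 4). Lift 5: 8. −1: 7.
[2] 7 ≡ 5 + 2 (base 5). Lift 6: 8. −1: 7.
[3] 7 ≡ 6 + 1 (base 6). Lift 7: 8. −1: 7.
[4] 7 ≡ 7 (base 7). Lift 8: 8. −1: 7.
[5] 7 ≡ 7 (base 8). Lift 9: 7. −1: 6.

7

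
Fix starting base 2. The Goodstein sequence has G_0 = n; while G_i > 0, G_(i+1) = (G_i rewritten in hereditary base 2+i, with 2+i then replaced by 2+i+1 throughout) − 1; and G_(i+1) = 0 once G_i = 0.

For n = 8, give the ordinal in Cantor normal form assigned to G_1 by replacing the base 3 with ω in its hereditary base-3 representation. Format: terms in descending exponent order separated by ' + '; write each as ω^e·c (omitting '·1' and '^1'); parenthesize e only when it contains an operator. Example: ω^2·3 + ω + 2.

8 —HB2→ 2^(2 + 1) —bump→ 3^(3 + 1) = 81 —(−1)→ 80
80 —HB3→ 2·3^3 + 2·3^2 + 2·3 + 2 —bump→ 2·4^4 + 2·4^2 + 2·4 + 2 = 554 —(−1)→ 553

ω^ω·2 + ω^2·2 + ω·2 + 2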